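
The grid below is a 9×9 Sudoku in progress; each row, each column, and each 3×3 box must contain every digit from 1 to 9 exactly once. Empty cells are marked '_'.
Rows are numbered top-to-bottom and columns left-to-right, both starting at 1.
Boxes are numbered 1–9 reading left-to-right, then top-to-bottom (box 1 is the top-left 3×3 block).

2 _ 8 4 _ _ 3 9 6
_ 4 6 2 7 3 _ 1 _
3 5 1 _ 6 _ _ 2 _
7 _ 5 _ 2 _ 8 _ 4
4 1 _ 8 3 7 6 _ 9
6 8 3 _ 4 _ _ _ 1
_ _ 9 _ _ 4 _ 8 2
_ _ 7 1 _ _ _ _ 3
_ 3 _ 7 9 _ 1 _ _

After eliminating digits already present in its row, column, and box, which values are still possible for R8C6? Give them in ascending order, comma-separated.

Row 8 already contains {1, 3, 7}.
Column 6 already contains {3, 4, 7}.
Its 3×3 block (box 8) already contains {1, 4, 7, 9}.
Removing those from 1–9 leaves {2, 5, 6, 8} as the candidates for R8C6.

2,5,6,8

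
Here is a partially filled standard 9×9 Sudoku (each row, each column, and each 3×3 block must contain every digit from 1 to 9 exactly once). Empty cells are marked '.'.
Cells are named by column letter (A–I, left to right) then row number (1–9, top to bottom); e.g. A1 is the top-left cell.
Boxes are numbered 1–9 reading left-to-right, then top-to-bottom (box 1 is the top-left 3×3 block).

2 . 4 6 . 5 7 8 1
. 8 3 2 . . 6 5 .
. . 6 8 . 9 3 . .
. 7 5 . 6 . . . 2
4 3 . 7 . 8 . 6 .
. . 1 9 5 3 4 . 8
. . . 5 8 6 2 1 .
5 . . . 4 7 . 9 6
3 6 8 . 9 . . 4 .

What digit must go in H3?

2

Row 3 already contains {3, 6, 8, 9}.
Column H already contains {1, 4, 5, 6, 8, 9}.
Its 3×3 block (box 3) already contains {1, 3, 5, 6, 7, 8}.
The only value from 1–9 not eliminated is 2, so H3 = 2.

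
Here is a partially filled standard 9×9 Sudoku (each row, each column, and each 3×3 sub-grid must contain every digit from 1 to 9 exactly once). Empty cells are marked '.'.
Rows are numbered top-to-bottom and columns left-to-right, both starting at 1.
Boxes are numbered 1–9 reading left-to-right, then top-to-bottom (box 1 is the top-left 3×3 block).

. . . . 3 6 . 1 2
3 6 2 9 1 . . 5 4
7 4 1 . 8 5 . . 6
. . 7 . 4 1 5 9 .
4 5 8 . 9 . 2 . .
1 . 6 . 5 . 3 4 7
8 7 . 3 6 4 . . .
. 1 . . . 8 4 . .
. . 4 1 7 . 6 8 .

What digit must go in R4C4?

Cell R4C4 itself could take any of {2, 6, 8} by direct elimination.
Consider where 6 can go in row 4.
R4C1 is out (box 4 already has a 6).
R4C2 is out (column 2 already has a 6).
R4C9 is out (column 9 already has a 6).
So the only cell in row 4 that can hold 6 is R4C4.
Therefore R4C4 = 6.

6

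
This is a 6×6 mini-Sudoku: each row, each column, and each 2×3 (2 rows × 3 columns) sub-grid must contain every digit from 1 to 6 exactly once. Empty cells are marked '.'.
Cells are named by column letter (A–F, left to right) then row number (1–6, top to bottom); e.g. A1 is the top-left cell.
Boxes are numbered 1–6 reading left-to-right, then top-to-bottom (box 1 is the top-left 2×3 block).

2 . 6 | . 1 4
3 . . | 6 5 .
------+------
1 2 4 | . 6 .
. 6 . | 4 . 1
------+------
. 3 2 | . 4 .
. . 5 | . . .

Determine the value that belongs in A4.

Row 4 already contains {1, 4, 6}.
Column A already contains {1, 2, 3}.
Its 2×3 block (box 3) already contains {1, 2, 4, 6}.
The only value from 1–6 not eliminated is 5, so A4 = 5.

5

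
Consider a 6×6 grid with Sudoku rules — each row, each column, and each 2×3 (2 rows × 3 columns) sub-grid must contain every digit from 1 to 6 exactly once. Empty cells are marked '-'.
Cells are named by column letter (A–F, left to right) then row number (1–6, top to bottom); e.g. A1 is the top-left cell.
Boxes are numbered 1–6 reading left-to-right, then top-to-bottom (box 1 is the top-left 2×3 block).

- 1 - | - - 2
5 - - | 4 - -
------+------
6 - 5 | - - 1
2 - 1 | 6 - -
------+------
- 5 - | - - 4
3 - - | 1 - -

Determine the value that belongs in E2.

1

Cell E2 itself could take any of {1, 3, 6} by direct elimination.
Consider where 1 can go in row 2.
B2 is out (column B already has a 1).
C2 is out (column C already has a 1).
F2 is out (column F already has a 1).
So the only cell in row 2 that can hold 1 is E2.
Therefore E2 = 1.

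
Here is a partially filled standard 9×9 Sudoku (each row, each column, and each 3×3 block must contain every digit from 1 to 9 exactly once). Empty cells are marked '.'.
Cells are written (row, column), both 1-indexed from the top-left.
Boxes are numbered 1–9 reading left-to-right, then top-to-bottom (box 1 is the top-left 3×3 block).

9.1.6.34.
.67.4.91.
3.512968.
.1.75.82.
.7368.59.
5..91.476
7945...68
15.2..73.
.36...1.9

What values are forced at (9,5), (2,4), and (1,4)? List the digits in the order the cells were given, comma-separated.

For (9,5):
  Row 9 already contains {1, 3, 6, 9}.
  Column 5 already contains {1, 2, 4, 5, 6, 8}.
  Its 3×3 block (box 8) already contains {2, 5}.
  The only value from 1–9 not eliminated is 7, so (9,5) = 7.
For (2,4):
  Consider where 3 can go in column 4.
  (1,4) is out (row 1 already has a 3).
  (9,4) is out (row 9 already has a 3).
  So the only cell in column 4 that can hold 3 is (2,4).
  So (2,4) = 3.
For (1,4):
  Row 1 already contains {1, 3, 4, 6, 9}.
  Column 4 already contains {1, 2, 5, 6, 7, 9}.
  Its 3×3 block (box 2) already contains {1, 2, 4, 6, 9}.
  The only value from 1–9 not eliminated is 8, so (1,4) = 8.

7,3,8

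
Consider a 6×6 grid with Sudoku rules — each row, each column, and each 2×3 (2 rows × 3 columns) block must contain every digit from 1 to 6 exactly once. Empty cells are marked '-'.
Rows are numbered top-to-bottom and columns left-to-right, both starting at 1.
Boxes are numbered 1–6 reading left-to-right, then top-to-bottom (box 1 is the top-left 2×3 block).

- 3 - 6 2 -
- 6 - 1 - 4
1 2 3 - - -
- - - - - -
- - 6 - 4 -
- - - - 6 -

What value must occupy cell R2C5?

3

Cell R2C5 itself could take any of {3, 5} by direct elimination.
Consider where 3 can go in box 2.
R1C6 is out (row 1 already has a 3).
So the only cell in box 2 that can hold 3 is R2C5.
Therefore R2C5 = 3.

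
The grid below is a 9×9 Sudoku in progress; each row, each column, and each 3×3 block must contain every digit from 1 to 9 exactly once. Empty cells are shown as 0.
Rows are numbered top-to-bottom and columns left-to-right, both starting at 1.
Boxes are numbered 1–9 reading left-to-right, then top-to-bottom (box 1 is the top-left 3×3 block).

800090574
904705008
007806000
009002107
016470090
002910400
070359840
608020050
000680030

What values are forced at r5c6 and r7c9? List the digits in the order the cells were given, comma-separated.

8,6

For r5c6:
  Consider where 8 can go in row 5.
  r5c1 is out (column 1 already has a 8).
  r5c7 is out (column 7 already has a 8).
  r5c9 is out (column 9 already has a 8).
  So the only cell in row 5 that can hold 8 is r5c6.
  So r5c6 = 8.
For r7c9:
  Consider where 6 can go in box 9.
  r8c7 is out (row 8 already has a 6).
  r8c9 is out (row 8 already has a 6).
  r9c7 is out (row 9 already has a 6).
  r9c9 is out (row 9 already has a 6).
  So the only cell in box 9 that can hold 6 is r7c9.
  So r7c9 = 6.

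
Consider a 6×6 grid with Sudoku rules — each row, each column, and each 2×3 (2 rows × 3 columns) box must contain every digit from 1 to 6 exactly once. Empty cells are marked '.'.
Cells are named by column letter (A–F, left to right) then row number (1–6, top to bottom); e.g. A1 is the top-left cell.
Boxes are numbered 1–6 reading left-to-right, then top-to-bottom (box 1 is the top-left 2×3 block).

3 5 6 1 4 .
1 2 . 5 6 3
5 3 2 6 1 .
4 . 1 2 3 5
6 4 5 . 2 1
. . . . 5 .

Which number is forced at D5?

Row 5 already contains {1, 2, 4, 5, 6}.
Column D already contains {1, 2, 5, 6}.
Its 2×3 block (box 6) already contains {1, 2, 5}.
The only value from 1–6 not eliminated is 3, so D5 = 3.

3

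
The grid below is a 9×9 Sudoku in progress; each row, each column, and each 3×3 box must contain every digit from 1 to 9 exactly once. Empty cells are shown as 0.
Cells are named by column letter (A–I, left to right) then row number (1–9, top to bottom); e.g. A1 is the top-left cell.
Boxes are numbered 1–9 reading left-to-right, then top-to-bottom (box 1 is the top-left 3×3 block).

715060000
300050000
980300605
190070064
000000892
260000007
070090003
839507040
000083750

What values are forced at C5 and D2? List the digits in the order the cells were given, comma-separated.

For C5:
  Consider where 7 can go in column C.
  C2 is out (box 1 already has a 7). C3 is out (box 1 already has a 7). C4 is out (row 4 already has a 7). C6 is out (row 6 already has a 7). The remaining empty cells in column C are similarly blocked.
  So the only cell in column C that can hold 7 is C5.
  So C5 = 7.
For D2:
  Consider where 7 can go in box 2.
  D1 is out (row 1 already has a 7).
  F1 is out (row 1 already has a 7).
  F2 is out (column F already has a 7).
  E3 is out (column E already has a 7).
  F3 is out (column F already has a 7).
  So the only cell in box 2 that can hold 7 is D2.
  So D2 = 7.

7,7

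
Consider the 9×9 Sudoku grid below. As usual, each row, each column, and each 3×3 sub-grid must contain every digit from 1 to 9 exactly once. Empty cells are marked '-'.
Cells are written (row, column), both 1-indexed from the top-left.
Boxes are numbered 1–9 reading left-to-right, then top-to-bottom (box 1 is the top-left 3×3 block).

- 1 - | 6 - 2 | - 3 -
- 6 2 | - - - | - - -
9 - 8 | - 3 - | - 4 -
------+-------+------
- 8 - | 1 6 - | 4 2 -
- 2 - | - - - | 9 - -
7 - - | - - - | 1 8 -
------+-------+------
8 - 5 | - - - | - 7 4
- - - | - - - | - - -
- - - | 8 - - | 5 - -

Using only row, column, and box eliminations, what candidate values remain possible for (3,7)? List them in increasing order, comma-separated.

Row 3 already contains {3, 4, 8, 9}.
Column 7 already contains {1, 4, 5, 9}.
Its 3×3 block (box 3) already contains {3, 4}.
Removing those from 1–9 leaves {2, 6, 7} as the candidates for (3,7).

2,6,7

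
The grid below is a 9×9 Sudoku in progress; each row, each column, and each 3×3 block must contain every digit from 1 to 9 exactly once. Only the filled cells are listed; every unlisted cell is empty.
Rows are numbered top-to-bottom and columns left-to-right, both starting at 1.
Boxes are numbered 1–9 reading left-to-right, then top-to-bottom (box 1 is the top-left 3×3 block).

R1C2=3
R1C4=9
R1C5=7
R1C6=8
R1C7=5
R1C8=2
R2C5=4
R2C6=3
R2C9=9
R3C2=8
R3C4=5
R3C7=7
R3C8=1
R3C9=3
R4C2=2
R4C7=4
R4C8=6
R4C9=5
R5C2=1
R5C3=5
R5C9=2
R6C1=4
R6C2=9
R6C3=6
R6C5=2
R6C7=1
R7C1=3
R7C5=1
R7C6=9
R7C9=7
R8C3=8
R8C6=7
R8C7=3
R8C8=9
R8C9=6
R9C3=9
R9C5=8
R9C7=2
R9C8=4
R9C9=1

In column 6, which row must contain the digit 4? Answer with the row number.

5

Consider where 4 can go in column 6.
R3C6 is out (box 2 already has a 4).
R4C6 is out (row 4 already has a 4).
R6C6 is out (row 6 already has a 4).
R9C6 is out (row 9 already has a 4).
So the only cell in column 6 that can hold 4 is R5C6.
That is row 5.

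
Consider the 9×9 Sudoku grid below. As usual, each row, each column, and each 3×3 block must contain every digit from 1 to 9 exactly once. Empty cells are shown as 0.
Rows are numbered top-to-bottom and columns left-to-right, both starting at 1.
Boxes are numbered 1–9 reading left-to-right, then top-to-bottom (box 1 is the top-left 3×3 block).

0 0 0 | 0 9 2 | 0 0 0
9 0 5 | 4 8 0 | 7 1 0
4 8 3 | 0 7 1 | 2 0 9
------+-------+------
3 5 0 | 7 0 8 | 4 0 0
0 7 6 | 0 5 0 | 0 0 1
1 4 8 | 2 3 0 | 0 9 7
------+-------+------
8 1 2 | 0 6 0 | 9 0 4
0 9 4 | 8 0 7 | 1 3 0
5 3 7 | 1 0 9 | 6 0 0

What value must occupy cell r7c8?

7

Cell r7c8 itself could take any of {5, 7} by direct elimination.
Consider where 7 can go in row 7.
r7c4 is out (column 4 already has a 7).
r7c6 is out (column 6 already has a 7).
So the only cell in row 7 that can hold 7 is r7c8.
Therefore r7c8 = 7.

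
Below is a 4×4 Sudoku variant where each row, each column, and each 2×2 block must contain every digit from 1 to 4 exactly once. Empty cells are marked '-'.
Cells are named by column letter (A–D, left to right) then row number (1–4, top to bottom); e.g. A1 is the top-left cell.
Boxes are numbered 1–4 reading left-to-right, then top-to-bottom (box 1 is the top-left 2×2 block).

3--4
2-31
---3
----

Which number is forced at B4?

Cell B4 itself could take any of {1, 2, 3, 4} by direct elimination.
Consider where 3 can go in box 3.
A3 is out (row 3 already has a 3).
B3 is out (row 3 already has a 3).
A4 is out (column A already has a 3).
So the only cell in box 3 that can hold 3 is B4.
Therefore B4 = 3.

3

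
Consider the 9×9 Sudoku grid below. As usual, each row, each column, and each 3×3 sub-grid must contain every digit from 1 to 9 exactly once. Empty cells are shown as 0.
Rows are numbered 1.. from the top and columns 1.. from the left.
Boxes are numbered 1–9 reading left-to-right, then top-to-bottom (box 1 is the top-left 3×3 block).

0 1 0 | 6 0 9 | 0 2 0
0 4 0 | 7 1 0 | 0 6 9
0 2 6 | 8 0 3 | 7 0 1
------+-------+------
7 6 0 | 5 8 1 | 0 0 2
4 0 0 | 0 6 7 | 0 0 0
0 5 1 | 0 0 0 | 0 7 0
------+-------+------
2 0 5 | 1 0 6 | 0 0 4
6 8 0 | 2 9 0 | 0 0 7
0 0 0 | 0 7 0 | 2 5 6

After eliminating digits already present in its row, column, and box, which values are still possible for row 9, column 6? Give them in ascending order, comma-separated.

4,8

Row 9 already contains {2, 5, 6, 7}.
Column 6 already contains {1, 3, 6, 7, 9}.
Its 3×3 block (box 8) already contains {1, 2, 6, 7, 9}.
Removing those from 1–9 leaves {4, 8} as the candidates for row 9, column 6.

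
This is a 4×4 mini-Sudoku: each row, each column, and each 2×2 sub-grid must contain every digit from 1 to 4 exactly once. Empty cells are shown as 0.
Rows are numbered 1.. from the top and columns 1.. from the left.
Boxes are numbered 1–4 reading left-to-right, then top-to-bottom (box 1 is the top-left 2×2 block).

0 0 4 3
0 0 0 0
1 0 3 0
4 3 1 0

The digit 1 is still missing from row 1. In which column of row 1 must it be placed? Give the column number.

2

Consider where 1 can go in row 1.
row 1, column 1 is out (column 1 already has a 1).
So the only cell in row 1 that can hold 1 is row 1, column 2.
That is column 2.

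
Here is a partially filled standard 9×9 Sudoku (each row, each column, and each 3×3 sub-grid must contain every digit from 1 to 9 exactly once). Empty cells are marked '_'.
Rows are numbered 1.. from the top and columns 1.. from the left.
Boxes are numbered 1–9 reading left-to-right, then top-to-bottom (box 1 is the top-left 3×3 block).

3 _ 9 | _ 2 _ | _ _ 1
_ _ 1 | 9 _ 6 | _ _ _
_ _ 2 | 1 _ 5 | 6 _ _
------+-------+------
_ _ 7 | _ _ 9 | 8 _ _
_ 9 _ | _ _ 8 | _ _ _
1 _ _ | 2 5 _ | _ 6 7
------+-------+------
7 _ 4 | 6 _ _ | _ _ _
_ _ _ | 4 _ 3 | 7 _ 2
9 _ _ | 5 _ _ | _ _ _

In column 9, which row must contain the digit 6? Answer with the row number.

Consider where 6 can go in column 9.
row 2, column 9 is out (row 2 already has a 6).
row 3, column 9 is out (row 3 already has a 6).
row 4, column 9 is out (box 6 already has a 6).
row 5, column 9 is out (box 6 already has a 6).
row 7, column 9 is out (row 7 already has a 6).
So the only cell in column 9 that can hold 6 is row 9, column 9.
That is row 9.

9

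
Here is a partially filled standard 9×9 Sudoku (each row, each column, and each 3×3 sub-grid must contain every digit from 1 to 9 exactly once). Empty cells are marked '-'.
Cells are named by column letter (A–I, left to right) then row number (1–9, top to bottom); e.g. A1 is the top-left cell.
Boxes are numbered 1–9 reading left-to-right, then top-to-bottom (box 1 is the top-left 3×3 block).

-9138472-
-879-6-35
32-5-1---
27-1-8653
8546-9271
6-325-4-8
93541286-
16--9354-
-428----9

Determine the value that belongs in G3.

9

Row 3 already contains {1, 2, 3, 5}.
Column G already contains {2, 4, 5, 6, 7, 8}.
Its 3×3 block (box 3) already contains {2, 3, 5, 7}.
The only value from 1–9 not eliminated is 9, so G3 = 9.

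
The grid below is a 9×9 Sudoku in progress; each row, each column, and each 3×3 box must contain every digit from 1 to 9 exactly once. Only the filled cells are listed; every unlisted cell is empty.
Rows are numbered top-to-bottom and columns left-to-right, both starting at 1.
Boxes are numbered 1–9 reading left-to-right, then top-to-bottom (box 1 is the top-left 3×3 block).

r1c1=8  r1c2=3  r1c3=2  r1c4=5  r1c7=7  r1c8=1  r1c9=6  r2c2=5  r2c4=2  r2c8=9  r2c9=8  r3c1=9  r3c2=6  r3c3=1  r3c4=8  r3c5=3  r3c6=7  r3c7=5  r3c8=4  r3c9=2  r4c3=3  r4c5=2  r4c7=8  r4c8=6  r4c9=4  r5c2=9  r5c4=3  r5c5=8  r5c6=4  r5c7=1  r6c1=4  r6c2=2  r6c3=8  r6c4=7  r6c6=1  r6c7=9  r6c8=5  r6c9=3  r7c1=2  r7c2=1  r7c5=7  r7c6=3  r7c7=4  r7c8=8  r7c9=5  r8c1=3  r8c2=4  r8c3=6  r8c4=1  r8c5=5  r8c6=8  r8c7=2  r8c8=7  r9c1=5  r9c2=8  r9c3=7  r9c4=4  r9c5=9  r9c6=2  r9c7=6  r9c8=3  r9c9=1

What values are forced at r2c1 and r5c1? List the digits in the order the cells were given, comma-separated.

For r2c1:
  Row 2 already contains {2, 5, 8, 9}.
  Column 1 already contains {2, 3, 4, 5, 8, 9}.
  Its 3×3 block (box 1) already contains {1, 2, 3, 5, 6, 8, 9}.
  The only value from 1–9 not eliminated is 7, so r2c1 = 7.
For r5c1:
  Consider where 6 can go in column 1.
  r2c1 is out (box 1 already has a 6).
  r4c1 is out (row 4 already has a 6).
  So the only cell in column 1 that can hold 6 is r5c1.
  So r5c1 = 6.

7,6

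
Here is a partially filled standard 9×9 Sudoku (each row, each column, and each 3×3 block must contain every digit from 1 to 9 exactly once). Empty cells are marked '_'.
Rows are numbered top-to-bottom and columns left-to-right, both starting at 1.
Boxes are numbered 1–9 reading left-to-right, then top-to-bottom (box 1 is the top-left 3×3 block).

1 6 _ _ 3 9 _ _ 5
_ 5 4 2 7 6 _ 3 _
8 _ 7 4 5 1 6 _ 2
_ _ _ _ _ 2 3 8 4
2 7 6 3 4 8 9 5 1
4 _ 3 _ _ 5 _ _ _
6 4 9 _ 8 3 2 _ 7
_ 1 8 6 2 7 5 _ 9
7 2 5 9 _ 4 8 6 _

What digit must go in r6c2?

8

Cell r6c2 itself could take any of {8, 9} by direct elimination.
Consider where 8 can go in column 2.
r3c2 is out (row 3 already has a 8).
r4c2 is out (row 4 already has a 8).
So the only cell in column 2 that can hold 8 is r6c2.
Therefore r6c2 = 8.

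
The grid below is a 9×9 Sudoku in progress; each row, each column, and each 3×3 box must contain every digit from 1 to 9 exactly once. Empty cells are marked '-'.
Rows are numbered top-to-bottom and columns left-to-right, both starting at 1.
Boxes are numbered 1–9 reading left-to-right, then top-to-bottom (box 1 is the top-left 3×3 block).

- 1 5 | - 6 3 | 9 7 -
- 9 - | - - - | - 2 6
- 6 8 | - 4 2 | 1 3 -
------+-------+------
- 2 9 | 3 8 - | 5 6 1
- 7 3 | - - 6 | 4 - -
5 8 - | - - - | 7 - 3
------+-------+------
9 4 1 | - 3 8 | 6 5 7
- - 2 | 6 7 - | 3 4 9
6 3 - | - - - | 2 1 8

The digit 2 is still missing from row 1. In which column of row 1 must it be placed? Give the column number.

Consider where 2 can go in row 1.
R1C4 is out (box 2 already has a 2).
R1C9 is out (box 3 already has a 2).
So the only cell in row 1 that can hold 2 is R1C1.
That is column 1.

1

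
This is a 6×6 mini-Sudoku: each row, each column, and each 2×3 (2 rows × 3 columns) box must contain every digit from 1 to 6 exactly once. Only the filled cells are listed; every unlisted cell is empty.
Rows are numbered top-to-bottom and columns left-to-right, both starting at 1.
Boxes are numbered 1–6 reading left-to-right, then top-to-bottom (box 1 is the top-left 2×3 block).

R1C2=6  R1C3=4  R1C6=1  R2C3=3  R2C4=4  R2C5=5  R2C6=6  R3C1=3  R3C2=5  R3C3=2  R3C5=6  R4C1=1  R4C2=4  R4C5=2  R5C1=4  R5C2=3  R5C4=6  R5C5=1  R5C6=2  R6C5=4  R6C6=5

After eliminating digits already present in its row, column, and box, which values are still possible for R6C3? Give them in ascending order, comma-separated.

1,6

Row 6 already contains {4, 5}.
Column 3 already contains {2, 3, 4}.
Its 2×3 block (box 5) already contains {3, 4}.
Removing those from 1–6 leaves {1, 6} as the candidates for R6C3.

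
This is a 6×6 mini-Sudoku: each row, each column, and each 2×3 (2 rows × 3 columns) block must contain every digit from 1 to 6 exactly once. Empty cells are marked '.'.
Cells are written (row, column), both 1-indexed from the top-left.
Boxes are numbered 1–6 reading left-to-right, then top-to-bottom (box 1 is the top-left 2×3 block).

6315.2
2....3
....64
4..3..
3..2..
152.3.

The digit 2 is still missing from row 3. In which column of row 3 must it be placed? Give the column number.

Consider where 2 can go in row 3.
(3,1) is out (column 1 already has a 2).
(3,3) is out (column 3 already has a 2).
(3,4) is out (column 4 already has a 2).
So the only cell in row 3 that can hold 2 is (3,2).
That is column 2.

2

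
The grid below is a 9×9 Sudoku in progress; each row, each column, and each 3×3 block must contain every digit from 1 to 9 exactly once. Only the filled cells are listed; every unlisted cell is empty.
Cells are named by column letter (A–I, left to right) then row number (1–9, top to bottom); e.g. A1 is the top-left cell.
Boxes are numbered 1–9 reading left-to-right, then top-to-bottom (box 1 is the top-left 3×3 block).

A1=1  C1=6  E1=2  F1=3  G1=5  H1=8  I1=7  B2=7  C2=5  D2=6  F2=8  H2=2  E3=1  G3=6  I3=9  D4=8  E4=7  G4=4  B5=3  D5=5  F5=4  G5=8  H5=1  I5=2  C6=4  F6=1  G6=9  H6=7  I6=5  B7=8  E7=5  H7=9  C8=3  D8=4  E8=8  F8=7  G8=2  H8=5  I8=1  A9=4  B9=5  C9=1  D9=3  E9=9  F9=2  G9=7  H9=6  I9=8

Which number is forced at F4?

9

Cell F4 itself could take any of {6, 9} by direct elimination.
Consider where 9 can go in box 5.
E5 is out (column E already has a 9).
D6 is out (row 6 already has a 9).
E6 is out (row 6 already has a 9).
So the only cell in box 5 that can hold 9 is F4.
Therefore F4 = 9.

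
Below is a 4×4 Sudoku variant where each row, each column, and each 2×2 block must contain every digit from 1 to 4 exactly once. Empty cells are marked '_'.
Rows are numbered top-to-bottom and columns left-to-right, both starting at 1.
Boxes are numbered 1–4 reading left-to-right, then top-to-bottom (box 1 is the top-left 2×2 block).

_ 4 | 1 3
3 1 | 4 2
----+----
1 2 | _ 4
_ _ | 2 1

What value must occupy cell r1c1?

Row 1 already contains {1, 3, 4}.
Column 1 already contains {1, 3}.
Its 2×2 block (box 1) already contains {1, 3, 4}.
The only value from 1–4 not eliminated is 2, so r1c1 = 2.

2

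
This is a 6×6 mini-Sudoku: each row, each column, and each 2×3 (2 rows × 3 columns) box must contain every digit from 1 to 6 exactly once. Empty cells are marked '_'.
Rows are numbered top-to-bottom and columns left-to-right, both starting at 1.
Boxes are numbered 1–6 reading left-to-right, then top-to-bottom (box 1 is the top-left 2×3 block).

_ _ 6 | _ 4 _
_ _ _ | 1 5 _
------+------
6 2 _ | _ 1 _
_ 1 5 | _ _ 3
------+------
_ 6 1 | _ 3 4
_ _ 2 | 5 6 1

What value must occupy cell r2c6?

Cell r2c6 itself could take any of {2, 6} by direct elimination.
Consider where 6 can go in column 6.
r1c6 is out (row 1 already has a 6).
r3c6 is out (row 3 already has a 6).
So the only cell in column 6 that can hold 6 is r2c6.
Therefore r2c6 = 6.

6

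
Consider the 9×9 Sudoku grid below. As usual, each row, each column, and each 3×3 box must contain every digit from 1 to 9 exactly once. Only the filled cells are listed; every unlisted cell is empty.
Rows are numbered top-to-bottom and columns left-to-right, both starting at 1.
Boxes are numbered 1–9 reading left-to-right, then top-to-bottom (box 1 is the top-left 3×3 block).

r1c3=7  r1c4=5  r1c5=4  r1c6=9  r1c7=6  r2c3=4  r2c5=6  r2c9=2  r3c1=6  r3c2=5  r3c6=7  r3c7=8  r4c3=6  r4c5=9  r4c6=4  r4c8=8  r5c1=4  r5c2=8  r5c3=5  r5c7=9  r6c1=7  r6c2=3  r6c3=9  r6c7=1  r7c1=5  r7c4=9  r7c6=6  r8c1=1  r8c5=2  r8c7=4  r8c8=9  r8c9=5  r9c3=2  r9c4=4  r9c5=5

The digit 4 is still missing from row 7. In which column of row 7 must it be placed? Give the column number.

2

Consider where 4 can go in row 7.
r7c3 is out (column 3 already has a 4).
r7c5 is out (column 5 already has a 4).
r7c7 is out (column 7 already has a 4).
r7c8 is out (box 9 already has a 4).
r7c9 is out (box 9 already has a 4).
So the only cell in row 7 that can hold 4 is r7c2.
That is column 2.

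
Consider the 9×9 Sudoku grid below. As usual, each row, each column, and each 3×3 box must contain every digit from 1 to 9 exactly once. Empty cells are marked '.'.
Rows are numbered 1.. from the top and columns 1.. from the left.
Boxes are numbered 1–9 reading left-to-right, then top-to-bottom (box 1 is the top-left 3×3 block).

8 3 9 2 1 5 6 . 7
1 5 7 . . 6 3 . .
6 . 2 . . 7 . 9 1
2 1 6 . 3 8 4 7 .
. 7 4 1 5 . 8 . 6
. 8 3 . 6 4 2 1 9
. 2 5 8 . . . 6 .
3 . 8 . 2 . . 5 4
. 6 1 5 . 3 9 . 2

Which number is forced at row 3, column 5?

8

Cell row 3, column 5 itself could take any of {4, 8} by direct elimination.
Consider where 8 can go in row 3.
row 3, column 2 is out (column 2 already has a 8).
row 3, column 4 is out (column 4 already has a 8).
row 3, column 7 is out (column 7 already has a 8).
So the only cell in row 3 that can hold 8 is row 3, column 5.
Therefore row 3, column 5 = 8.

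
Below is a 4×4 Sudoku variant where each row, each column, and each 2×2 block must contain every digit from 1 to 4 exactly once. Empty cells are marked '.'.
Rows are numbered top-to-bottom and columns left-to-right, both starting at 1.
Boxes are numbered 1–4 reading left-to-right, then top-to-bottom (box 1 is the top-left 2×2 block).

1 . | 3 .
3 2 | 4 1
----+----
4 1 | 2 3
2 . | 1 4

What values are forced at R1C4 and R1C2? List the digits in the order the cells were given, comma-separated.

2,4

For R1C4:
  Row 1 already contains {1, 3}.
  Column 4 already contains {1, 3, 4}.
  Its 2×2 block (box 2) already contains {1, 3, 4}.
  The only value from 1–4 not eliminated is 2, so R1C4 = 2.
For R1C2:
  Row 1 already contains {1, 3}.
  Column 2 already contains {1, 2}.
  Its 2×2 block (box 1) already contains {1, 2, 3}.
  The only value from 1–4 not eliminated is 4, so R1C2 = 4.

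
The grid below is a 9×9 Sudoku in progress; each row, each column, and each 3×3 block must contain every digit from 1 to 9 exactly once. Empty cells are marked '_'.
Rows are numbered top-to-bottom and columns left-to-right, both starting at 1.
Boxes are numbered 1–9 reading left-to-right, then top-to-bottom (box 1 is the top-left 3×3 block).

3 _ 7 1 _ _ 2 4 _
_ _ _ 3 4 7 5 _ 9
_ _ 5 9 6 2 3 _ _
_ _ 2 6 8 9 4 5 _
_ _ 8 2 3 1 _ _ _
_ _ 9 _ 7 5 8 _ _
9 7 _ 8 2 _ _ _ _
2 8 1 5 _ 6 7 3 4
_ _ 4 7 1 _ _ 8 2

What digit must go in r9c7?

Cell r9c7 itself could take any of {6, 9} by direct elimination.
Consider where 9 can go in row 9.
r9c1 is out (column 1 already has a 9).
r9c2 is out (box 7 already has a 9).
r9c6 is out (column 6 already has a 9).
So the only cell in row 9 that can hold 9 is r9c7.
Therefore r9c7 = 9.

9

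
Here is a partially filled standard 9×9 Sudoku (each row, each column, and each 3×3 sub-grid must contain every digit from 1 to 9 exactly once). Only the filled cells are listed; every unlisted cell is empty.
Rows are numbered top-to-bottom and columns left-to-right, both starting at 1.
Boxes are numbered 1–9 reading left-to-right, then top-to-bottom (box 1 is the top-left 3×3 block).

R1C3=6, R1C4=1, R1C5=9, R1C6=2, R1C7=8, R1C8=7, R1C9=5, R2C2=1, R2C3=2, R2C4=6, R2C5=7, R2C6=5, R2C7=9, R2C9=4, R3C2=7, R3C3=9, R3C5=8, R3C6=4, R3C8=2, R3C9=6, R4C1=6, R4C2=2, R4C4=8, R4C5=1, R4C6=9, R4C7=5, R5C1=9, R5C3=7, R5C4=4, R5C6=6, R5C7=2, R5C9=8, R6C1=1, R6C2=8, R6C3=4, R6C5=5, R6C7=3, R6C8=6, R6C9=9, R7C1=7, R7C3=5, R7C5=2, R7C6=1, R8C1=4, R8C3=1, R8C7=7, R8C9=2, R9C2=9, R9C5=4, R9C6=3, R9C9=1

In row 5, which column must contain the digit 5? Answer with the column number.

Consider where 5 can go in row 5.
R5C5 is out (column 5 already has a 5).
R5C8 is out (box 6 already has a 5).
So the only cell in row 5 that can hold 5 is R5C2.
That is column 2.

2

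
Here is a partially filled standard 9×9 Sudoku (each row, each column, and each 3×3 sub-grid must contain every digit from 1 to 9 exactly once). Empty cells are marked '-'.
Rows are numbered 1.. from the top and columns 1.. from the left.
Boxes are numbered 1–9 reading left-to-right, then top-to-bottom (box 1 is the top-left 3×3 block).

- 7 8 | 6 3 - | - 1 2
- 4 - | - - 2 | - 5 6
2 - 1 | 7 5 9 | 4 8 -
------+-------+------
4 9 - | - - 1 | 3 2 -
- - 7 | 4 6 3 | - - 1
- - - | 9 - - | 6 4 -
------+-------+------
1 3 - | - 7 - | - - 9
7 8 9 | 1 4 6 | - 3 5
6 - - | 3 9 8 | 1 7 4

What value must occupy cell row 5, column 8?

9

Row 5 already contains {1, 3, 4, 6, 7}.
Column 8 already contains {1, 2, 3, 4, 5, 7, 8}.
Its 3×3 block (box 6) already contains {1, 2, 3, 4, 6}.
The only value from 1–9 not eliminated is 9, so row 5, column 8 = 9.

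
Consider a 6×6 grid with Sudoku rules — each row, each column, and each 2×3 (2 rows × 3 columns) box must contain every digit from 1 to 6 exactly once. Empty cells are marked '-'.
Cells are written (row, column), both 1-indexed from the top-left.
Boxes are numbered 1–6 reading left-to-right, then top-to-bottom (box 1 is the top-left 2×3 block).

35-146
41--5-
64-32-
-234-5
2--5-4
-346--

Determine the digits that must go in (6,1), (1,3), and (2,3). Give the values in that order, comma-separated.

For (6,1):
  Consider where 5 can go in row 6.
  (6,5) is out (column 5 already has a 5).
  (6,6) is out (column 6 already has a 5).
  So the only cell in row 6 that can hold 5 is (6,1).
  So (6,1) = 5.
For (1,3):
  Row 1 already contains {1, 3, 4, 5, 6}.
  Column 3 already contains {3, 4}.
  Its 2×3 block (box 1) already contains {1, 3, 4, 5}.
  The only value from 1–6 not eliminated is 2, so (1,3) = 2.
For (2,3):
  Consider where 6 can go in box 1.
  (1,3) is out (row 1 already has a 6).
  So the only cell in box 1 that can hold 6 is (2,3).
  So (2,3) = 6.

5,2,6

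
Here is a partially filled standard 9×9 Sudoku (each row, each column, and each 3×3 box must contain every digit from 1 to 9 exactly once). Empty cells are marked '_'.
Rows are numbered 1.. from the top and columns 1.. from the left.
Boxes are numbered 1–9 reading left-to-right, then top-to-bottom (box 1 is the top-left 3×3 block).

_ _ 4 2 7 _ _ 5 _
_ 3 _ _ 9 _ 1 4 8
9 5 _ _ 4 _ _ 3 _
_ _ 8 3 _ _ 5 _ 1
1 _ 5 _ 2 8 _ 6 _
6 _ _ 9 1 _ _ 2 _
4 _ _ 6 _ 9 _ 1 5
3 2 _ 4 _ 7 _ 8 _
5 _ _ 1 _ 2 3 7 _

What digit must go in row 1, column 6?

Cell row 1, column 6 itself could take any of {1, 3, 6} by direct elimination.
Consider where 3 can go in row 1.
row 1, column 1 is out (column 1 already has a 3).
row 1, column 2 is out (column 2 already has a 3).
row 1, column 7 is out (column 7 already has a 3).
row 1, column 9 is out (box 3 already has a 3).
So the only cell in row 1 that can hold 3 is row 1, column 6.
Therefore row 1, column 6 = 3.

3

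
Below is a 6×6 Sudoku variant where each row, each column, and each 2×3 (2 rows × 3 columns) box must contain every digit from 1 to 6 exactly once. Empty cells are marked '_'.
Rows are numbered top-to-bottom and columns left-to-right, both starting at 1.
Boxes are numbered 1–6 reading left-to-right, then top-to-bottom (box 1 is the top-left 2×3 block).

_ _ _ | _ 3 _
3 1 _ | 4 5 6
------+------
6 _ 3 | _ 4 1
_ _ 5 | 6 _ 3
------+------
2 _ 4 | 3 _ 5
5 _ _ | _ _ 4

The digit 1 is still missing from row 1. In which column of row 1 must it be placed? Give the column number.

4

Consider where 1 can go in row 1.
R1C1 is out (box 1 already has a 1).
R1C2 is out (column 2 already has a 1).
R1C3 is out (box 1 already has a 1).
R1C6 is out (column 6 already has a 1).
So the only cell in row 1 that can hold 1 is R1C4.
That is column 4.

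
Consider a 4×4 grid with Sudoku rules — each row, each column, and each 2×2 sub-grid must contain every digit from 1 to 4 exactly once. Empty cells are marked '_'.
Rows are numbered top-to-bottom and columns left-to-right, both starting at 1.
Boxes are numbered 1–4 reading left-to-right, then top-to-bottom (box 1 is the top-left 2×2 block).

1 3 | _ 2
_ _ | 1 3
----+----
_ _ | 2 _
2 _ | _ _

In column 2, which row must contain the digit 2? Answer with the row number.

2

Consider where 2 can go in column 2.
r3c2 is out (row 3 already has a 2).
r4c2 is out (row 4 already has a 2).
So the only cell in column 2 that can hold 2 is r2c2.
That is row 2.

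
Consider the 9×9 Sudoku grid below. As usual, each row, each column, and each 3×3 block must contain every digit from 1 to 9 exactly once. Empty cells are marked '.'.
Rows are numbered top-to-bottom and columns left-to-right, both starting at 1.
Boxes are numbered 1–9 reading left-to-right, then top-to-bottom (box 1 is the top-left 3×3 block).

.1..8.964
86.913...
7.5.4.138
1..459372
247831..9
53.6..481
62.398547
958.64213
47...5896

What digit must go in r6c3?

Row 6 already contains {1, 3, 4, 5, 6, 8}.
Column 3 already contains {5, 7, 8}.
Its 3×3 block (box 4) already contains {1, 2, 3, 4, 5, 7}.
The only value from 1–9 not eliminated is 9, so r6c3 = 9.

9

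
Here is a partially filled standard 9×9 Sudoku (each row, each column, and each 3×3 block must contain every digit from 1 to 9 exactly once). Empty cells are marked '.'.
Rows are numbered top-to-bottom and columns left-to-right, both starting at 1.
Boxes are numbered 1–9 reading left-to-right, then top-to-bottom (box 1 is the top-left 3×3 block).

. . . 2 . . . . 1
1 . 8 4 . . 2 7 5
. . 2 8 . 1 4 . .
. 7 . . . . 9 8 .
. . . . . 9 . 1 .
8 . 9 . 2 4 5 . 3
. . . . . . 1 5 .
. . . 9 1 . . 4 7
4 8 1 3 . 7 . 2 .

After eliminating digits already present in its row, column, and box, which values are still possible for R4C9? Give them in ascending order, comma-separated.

Row 4 already contains {7, 8, 9}.
Column 9 already contains {1, 3, 5, 7}.
Its 3×3 block (box 6) already contains {1, 3, 5, 8, 9}.
Removing those from 1–9 leaves {2, 4, 6} as the candidates for R4C9.

2,4,6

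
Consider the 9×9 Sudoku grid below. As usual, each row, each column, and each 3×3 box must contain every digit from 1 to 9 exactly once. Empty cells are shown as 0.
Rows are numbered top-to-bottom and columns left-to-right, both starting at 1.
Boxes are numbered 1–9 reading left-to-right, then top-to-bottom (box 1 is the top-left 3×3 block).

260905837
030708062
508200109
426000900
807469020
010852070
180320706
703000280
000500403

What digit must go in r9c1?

Cell r9c1 itself could take any of {6, 9} by direct elimination.
Consider where 6 can go in column 1.
r2c1 is out (row 2 already has a 6).
r6c1 is out (box 4 already has a 6).
So the only cell in column 1 that can hold 6 is r9c1.
Therefore r9c1 = 6.

6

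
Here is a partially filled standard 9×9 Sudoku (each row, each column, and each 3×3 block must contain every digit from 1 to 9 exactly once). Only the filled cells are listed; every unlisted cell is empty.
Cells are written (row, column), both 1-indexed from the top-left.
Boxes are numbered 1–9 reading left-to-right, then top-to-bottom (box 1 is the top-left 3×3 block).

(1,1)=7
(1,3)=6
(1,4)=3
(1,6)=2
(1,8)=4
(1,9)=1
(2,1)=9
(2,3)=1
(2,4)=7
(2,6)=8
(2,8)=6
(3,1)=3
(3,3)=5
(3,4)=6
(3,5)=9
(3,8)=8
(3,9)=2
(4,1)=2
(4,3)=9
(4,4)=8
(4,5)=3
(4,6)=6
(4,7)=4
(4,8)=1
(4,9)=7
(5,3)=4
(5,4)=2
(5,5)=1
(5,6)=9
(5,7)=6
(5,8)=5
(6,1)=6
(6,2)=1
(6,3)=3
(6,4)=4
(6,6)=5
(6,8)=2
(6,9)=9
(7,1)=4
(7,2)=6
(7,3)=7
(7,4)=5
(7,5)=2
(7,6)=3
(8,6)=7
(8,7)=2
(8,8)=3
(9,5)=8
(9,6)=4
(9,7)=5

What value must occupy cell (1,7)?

9

Row 1 already contains {1, 2, 3, 4, 6, 7}.
Column 7 already contains {2, 4, 5, 6}.
Its 3×3 block (box 3) already contains {1, 2, 4, 6, 8}.
The only value from 1–9 not eliminated is 9, so (1,7) = 9.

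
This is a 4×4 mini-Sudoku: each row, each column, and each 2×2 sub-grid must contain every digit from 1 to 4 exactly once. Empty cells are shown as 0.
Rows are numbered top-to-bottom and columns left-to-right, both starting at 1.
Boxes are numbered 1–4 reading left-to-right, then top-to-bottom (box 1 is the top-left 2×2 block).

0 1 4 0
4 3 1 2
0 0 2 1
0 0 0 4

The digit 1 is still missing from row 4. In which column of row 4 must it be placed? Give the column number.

Consider where 1 can go in row 4.
R4C2 is out (column 2 already has a 1).
R4C3 is out (column 3 already has a 1).
So the only cell in row 4 that can hold 1 is R4C1.
That is column 1.

1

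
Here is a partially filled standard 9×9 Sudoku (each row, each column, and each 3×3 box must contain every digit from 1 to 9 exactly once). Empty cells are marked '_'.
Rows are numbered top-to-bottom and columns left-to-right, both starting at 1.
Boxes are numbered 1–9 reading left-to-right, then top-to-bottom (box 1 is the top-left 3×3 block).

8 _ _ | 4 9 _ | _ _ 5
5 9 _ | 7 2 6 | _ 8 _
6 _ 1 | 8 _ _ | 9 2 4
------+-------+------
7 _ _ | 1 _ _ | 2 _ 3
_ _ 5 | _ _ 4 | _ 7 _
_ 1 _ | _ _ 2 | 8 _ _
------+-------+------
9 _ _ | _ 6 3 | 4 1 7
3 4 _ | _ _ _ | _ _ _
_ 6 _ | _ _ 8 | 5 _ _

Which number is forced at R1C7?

Cell R1C7 itself could take any of {1, 3, 6, 7} by direct elimination.
Consider where 7 can go in box 3.
R1C8 is out (column 8 already has a 7).
R2C7 is out (row 2 already has a 7).
R2C9 is out (row 2 already has a 7).
So the only cell in box 3 that can hold 7 is R1C7.
Therefore R1C7 = 7.

7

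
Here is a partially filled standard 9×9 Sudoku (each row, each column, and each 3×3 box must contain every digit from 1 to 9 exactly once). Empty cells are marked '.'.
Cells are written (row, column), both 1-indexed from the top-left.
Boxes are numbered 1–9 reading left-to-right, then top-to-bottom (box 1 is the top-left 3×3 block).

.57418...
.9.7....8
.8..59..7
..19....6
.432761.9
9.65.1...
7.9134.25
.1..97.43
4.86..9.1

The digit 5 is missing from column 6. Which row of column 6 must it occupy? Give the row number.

9

Consider where 5 can go in column 6.
(2,6) is out (box 2 already has a 5).
(4,6) is out (box 5 already has a 5).
So the only cell in column 6 that can hold 5 is (9,6).
That is row 9.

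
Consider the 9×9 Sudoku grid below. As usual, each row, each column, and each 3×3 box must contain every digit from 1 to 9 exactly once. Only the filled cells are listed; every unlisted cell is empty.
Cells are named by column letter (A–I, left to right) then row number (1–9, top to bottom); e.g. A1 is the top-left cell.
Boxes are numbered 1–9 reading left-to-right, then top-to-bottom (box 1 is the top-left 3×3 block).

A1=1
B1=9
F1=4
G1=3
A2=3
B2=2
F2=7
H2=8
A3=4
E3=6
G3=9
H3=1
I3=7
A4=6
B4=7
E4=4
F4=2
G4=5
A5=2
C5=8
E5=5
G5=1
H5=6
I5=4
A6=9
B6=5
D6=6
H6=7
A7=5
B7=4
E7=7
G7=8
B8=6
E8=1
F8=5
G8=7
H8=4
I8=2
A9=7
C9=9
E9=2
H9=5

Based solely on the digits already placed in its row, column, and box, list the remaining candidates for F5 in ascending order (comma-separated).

3,9

Row 5 already contains {1, 2, 4, 5, 6, 8}.
Column F already contains {2, 4, 5, 7}.
Its 3×3 block (box 5) already contains {2, 4, 5, 6}.
Removing those from 1–9 leaves {3, 9} as the candidates for F5.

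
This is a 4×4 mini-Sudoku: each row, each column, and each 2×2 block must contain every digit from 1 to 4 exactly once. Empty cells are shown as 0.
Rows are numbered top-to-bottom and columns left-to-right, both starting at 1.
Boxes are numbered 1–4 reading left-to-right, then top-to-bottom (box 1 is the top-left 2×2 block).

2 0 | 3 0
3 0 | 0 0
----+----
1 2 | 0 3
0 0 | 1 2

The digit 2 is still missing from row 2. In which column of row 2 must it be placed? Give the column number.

Consider where 2 can go in row 2.
R2C2 is out (column 2 already has a 2).
R2C4 is out (column 4 already has a 2).
So the only cell in row 2 that can hold 2 is R2C3.
That is column 3.

3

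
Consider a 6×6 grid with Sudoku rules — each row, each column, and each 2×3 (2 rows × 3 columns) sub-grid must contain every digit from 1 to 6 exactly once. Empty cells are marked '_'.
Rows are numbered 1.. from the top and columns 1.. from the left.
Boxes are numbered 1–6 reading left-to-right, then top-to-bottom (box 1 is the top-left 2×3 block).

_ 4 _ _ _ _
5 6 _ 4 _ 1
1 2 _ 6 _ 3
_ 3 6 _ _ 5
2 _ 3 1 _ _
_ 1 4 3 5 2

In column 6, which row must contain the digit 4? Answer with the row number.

5

Consider where 4 can go in column 6.
row 1, column 6 is out (row 1 already has a 4).
So the only cell in column 6 that can hold 4 is row 5, column 6.
That is row 5.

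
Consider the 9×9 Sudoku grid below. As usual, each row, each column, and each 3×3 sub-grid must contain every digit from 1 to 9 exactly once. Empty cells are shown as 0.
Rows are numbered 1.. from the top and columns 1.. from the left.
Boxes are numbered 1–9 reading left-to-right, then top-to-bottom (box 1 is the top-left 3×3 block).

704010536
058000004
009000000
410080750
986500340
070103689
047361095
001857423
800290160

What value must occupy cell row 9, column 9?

Row 9 already contains {1, 2, 6, 8, 9}.
Column 9 already contains {3, 4, 5, 6, 9}.
Its 3×3 block (box 9) already contains {1, 2, 3, 4, 5, 6, 9}.
The only value from 1–9 not eliminated is 7, so row 9, column 9 = 7.

7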